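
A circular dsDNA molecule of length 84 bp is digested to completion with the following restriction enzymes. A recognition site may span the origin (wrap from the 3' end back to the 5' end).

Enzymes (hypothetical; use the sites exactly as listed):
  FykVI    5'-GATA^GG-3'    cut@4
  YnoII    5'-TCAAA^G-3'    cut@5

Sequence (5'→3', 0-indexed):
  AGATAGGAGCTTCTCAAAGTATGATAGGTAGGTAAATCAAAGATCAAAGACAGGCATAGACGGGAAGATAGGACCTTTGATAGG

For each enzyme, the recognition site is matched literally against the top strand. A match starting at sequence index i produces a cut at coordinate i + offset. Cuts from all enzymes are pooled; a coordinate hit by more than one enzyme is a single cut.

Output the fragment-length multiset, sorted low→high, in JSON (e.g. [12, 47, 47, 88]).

[7,7,8,12,13,15,22]

Per-enzyme occurrences:
  FykVI GATAGG/4: at [1, 22, 66, 78] ⇒ [5, 26, 70, 82]
  YnoII TCAAAG/5: at [13, 36, 43] ⇒ [18, 41, 48]

All cut coordinates (distinct, sorted): [5, 18, 26, 41, 48, 70, 82]

Fragments:
  5→18: 13 bp
  18→26: 8 bp
  26→41: 15 bp
  41→48: 7 bp
  48→70: 22 bp
  70→82: 12 bp
  82→5 (wrap): 84-82+5 = 7 bp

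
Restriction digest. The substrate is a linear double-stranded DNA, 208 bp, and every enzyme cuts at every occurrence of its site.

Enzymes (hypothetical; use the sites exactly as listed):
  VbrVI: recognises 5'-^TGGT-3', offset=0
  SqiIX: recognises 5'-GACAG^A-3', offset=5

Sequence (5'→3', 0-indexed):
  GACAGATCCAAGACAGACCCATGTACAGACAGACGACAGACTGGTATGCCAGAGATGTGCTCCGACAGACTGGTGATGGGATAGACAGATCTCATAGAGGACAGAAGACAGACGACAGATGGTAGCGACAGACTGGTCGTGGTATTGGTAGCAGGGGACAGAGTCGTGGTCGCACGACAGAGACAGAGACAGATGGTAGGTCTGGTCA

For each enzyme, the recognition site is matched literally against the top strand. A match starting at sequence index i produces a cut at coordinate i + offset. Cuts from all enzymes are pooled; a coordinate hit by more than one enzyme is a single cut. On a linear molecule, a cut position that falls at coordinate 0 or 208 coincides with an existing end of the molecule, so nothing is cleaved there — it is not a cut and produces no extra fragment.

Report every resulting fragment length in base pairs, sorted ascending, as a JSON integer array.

Per-enzyme occurrences:
  VbrVI (TGGT, off=0): starts [41, 70, 119, 133, 139, 145, 166, 193, 202] → cuts [41, 70, 119, 133, 139, 145, 166, 193, 202]
  SqiIX (GACAGA, off=5): starts [0, 11, 27, 34, 63, 83, 99, 106, 113, 126, 156, 175, 181, 187] → cuts [5, 16, 32, 39, 68, 88, 104, 111, 118, 131, 161, 180, 186, 192]

All cut coordinates (distinct, sorted): [5, 16, 32, 39, 41, 68, 70, 88, 104, 111, 118, 119, 131, 133, 139, 145, 161, 166, 180, 186, 192, 193, 202]

Fragments:
  [0,5): 5 bp
  [5,16): 11 bp
  [16,32): 16 bp
  [32,39): 7 bp
  [39,41): 2 bp
  [41,68): 27 bp
  [68,70): 2 bp
  [70,88): 18 bp
  [88,104): 16 bp
  [104,111): 7 bp
  [111,118): 7 bp
  [118,119): 1 bp
  [119,131): 12 bp
  [131,133): 2 bp
  [133,139): 6 bp
  [139,145): 6 bp
  [145,161): 16 bp
  [161,166): 5 bp
  [166,180): 14 bp
  [180,186): 6 bp
  [186,192): 6 bp
  [192,193): 1 bp
  [193,202): 9 bp
  [202,208): 6 bp

[1,1,2,2,2,5,5,6,6,6,6,6,7,7,7,9,11,12,14,16,16,16,18,27]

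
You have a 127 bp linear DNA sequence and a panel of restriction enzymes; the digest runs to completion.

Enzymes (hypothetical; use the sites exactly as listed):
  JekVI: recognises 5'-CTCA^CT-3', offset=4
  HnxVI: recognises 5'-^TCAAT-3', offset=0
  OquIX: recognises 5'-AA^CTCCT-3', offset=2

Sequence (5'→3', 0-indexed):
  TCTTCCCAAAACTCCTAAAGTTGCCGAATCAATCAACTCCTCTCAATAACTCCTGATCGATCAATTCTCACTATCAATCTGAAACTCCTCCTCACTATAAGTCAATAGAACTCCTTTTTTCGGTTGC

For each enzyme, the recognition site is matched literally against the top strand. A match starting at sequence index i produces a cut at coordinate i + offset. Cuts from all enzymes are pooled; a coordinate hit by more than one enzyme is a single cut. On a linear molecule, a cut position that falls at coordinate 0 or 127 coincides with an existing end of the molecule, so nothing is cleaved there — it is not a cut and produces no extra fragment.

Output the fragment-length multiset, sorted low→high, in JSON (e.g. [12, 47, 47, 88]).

[3,6,7,7,8,9,10,10,11,11,11,17,17]

Per-enzyme occurrences:
  JekVI CTCACT/4: at [66, 90] ⇒ [70, 94]
  HnxVI TCAAT/0: at [28, 42, 60, 73, 101] ⇒ [28, 42, 60, 73, 101]
  OquIX AACTCCT/2: at [9, 34, 47, 82, 108] ⇒ [11, 36, 49, 84, 110]

Pooled cuts: [11, 28, 36, 42, 49, 60, 70, 73, 84, 94, 101, 110]

Fragment lengths:
  [0,11): 11 bp
  [11,28): 17 bp
  [28,36): 8 bp
  [36,42): 6 bp
  [42,49): 7 bp
  [49,60): 11 bp
  [60,70): 10 bp
  [70,73): 3 bp
  [73,84): 11 bp
  [84,94): 10 bp
  [94,101): 7 bp
  [101,110): 9 bp
  [110,127): 17 bp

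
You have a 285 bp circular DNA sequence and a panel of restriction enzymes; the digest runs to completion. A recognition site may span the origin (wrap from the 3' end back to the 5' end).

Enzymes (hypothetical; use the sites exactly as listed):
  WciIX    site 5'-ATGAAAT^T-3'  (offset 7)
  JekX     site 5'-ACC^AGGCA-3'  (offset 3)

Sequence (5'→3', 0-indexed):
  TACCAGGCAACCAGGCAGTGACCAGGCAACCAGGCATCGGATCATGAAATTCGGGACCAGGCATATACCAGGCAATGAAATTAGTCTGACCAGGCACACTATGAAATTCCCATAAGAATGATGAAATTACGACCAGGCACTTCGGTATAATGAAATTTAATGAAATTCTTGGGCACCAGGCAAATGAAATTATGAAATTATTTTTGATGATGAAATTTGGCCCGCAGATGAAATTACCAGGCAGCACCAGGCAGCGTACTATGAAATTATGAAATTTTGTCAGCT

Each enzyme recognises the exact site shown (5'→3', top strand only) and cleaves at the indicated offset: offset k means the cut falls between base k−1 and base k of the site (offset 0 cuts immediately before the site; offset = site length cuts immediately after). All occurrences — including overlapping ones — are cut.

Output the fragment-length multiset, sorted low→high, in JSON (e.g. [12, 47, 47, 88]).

Scan for sites:
  WciIX (ATGAAATT, off=7): starts [43, 74, 100, 120, 149, 159, 183, 191, 209, 227, 260, 268] → cuts [50, 81, 107, 127, 156, 166, 190, 198, 216, 234, 267, 275]
  JekX (ACCAGGCA, off=3): starts [1, 9, 20, 28, 55, 66, 88, 131, 174, 235, 245] → cuts [4, 12, 23, 31, 58, 69, 91, 134, 177, 238, 248]

Pooled cuts: [4, 12, 23, 31, 50, 58, 69, 81, 91, 107, 127, 134, 156, 166, 177, 190, 198, 216, 234, 238, 248, 267, 275]

Fragments:
  4→12: 8 bp
  12→23: 11 bp
  23→31: 8 bp
  31→50: 19 bp
  50→58: 8 bp
  58→69: 11 bp
  69→81: 12 bp
  81→91: 10 bp
  91→107: 16 bp
  107→127: 20 bp
  127→134: 7 bp
  134→156: 22 bp
  156→166: 10 bp
  166→177: 11 bp
  177→190: 13 bp
  190→198: 8 bp
  198→216: 18 bp
  216→234: 18 bp
  234→238: 4 bp
  238→248: 10 bp
  248→267: 19 bp
  267→275: 8 bp
  275→4 (wrap): 285-275+4 = 14 bp

[4,7,8,8,8,8,8,10,10,10,11,11,11,12,13,14,16,18,18,19,19,20,22]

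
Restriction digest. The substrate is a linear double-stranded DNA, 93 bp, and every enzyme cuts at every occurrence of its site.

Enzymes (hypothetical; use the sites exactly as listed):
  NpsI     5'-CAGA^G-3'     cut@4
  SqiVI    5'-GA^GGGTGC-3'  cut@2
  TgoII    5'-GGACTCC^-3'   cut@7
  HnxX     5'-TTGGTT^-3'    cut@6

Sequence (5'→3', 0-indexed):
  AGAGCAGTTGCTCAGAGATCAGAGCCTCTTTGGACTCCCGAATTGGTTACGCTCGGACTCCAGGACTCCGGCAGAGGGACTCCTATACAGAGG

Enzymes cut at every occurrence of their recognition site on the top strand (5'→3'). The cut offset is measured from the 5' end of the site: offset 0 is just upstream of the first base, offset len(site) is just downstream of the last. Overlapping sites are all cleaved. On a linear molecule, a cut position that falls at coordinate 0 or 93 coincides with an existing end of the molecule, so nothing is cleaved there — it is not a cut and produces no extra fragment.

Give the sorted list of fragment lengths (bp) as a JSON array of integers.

[2,6,7,8,8,8,10,13,15,16]

Scan for sites:
  NpsI CAGAG/4: at [12, 19, 71, 87] ⇒ [16, 23, 75, 91]
  SqiVI (GAGGGTGC, off=2): no sites
  TgoII GGACTCC/7: at [31, 54, 62, 76] ⇒ [38, 61, 69, 83]
  HnxX TTGGTT/6: at [42] ⇒ [48]

All cut coordinates (distinct, sorted): [16, 23, 38, 48, 61, 69, 75, 83, 91]

Fragments:
  [0,16): 16 bp
  [16,23): 7 bp
  [23,38): 15 bp
  [38,48): 10 bp
  [48,61): 13 bp
  [61,69): 8 bp
  [69,75): 6 bp
  [75,83): 8 bp
  [83,91): 8 bp
  [91,93): 2 bp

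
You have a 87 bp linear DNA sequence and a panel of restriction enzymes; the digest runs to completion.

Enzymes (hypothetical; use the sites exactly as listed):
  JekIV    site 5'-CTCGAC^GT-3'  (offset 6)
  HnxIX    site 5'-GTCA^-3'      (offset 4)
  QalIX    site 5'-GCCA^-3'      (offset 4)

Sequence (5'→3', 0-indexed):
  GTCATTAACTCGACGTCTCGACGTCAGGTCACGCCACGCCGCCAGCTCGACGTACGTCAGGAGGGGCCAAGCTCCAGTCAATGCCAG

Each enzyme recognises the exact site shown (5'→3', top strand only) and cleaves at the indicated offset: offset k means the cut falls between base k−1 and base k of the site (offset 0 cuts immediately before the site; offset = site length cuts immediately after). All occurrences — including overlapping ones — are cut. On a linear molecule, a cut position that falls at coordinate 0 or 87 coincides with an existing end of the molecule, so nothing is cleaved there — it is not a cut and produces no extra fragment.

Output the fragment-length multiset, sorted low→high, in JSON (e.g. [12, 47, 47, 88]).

[1,4,4,5,5,6,7,8,8,8,10,10,11]

Scan for sites:
  JekIV CTCGACGT/6: at [8, 16, 45] ⇒ [14, 22, 51]
  HnxIX GTCA/4: at [0, 22, 27, 55, 76] ⇒ [4, 26, 31, 59, 80]
  QalIX GCCA/4: at [32, 40, 65, 82] ⇒ [36, 44, 69, 86]

Pooled cuts: [4, 14, 22, 26, 31, 36, 44, 51, 59, 69, 80, 86]

Fragment lengths:
  [0,4): 4 bp
  [4,14): 10 bp
  [14,22): 8 bp
  [22,26): 4 bp
  [26,31): 5 bp
  [31,36): 5 bp
  [36,44): 8 bp
  [44,51): 7 bp
  [51,59): 8 bp
  [59,69): 10 bp
  [69,80): 11 bp
  [80,86): 6 bp
  [86,87): 1 bp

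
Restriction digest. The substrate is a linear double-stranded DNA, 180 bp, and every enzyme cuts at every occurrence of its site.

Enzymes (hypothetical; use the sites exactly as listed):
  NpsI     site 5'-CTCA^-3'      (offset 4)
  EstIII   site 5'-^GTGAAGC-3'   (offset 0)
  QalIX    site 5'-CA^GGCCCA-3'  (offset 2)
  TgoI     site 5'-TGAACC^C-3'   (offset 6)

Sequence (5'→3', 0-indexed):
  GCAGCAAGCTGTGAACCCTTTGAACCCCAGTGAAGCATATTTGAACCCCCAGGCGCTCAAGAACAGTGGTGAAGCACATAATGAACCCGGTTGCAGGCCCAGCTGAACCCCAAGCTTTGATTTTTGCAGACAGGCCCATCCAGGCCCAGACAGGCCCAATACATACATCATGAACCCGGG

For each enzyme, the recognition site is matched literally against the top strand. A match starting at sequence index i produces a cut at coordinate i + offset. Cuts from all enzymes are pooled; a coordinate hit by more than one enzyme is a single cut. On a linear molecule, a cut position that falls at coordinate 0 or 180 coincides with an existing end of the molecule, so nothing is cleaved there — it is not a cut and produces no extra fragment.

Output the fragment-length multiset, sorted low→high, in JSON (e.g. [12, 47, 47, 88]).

[3,4,8,9,9,10,10,12,14,17,18,19,23,24]

Site scan:
  NpsI (CTCA, off=4): starts [55] → cuts [59]
  EstIII (GTGAAGC, off=0): starts [29, 68] → cuts [29, 68]
  QalIX (CAGGCCCA, off=2): starts [93, 130, 140, 150] → cuts [95, 132, 142, 152]
  TgoI (TGAACCC, off=6): starts [11, 20, 41, 81, 103, 170] → cuts [17, 26, 47, 87, 109, 176]

Pooled cuts: [17, 26, 29, 47, 59, 68, 87, 95, 109, 132, 142, 152, 176]

Fragments:
  [0,17): 17 bp
  [17,26): 9 bp
  [26,29): 3 bp
  [29,47): 18 bp
  [47,59): 12 bp
  [59,68): 9 bp
  [68,87): 19 bp
  [87,95): 8 bp
  [95,109): 14 bp
  [109,132): 23 bp
  [132,142): 10 bp
  [142,152): 10 bp
  [152,176): 24 bp
  [176,180): 4 bp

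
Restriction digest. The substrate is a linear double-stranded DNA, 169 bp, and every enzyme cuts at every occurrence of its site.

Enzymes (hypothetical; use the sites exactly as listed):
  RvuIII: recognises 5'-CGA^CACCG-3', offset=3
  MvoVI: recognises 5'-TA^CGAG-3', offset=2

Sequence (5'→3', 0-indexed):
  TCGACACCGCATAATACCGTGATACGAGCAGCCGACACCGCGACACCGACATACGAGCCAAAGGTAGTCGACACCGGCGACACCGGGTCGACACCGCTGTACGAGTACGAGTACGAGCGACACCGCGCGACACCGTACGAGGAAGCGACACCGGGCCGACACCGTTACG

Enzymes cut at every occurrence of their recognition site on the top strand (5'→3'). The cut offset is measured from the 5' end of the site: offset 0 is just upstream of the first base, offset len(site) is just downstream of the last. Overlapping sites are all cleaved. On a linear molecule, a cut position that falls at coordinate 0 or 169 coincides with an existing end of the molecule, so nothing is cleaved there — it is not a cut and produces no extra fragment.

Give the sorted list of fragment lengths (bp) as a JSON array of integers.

[4,6,6,7,7,8,9,10,10,10,10,11,11,11,11,18,20]

Per-enzyme occurrences:
  RvuIII (CGACACCG, off=3): starts [1, 32, 40, 68, 77, 88, 117, 127, 145, 156] → cuts [4, 35, 43, 71, 80, 91, 120, 130, 148, 159]
  MvoVI (TACGAG, off=2): starts [22, 51, 99, 105, 111, 135] → cuts [24, 53, 101, 107, 113, 137]

Pooled cuts: [4, 24, 35, 43, 53, 71, 80, 91, 101, 107, 113, 120, 130, 137, 148, 159]

Fragment lengths:
  [0,4): 4 bp
  [4,24): 20 bp
  [24,35): 11 bp
  [35,43): 8 bp
  [43,53): 10 bp
  [53,71): 18 bp
  [71,80): 9 bp
  [80,91): 11 bp
  [91,101): 10 bp
  [101,107): 6 bp
  [107,113): 6 bp
  [113,120): 7 bp
  [120,130): 10 bp
  [130,137): 7 bp
  [137,148): 11 bp
  [148,159): 11 bp
  [159,169): 10 bp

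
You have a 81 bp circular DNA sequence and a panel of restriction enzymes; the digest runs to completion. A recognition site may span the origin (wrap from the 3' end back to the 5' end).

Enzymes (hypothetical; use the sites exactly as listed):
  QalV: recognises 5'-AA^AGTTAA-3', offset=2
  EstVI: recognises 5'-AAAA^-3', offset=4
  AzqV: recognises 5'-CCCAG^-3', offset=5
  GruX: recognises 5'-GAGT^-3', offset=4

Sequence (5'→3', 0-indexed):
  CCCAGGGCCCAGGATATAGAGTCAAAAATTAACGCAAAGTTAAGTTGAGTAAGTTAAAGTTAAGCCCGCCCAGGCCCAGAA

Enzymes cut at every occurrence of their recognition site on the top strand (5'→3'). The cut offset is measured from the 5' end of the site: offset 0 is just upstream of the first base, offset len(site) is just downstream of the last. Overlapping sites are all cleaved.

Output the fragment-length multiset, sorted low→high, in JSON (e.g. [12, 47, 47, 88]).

[1,5,6,7,7,7,9,10,13,16]

Per-enzyme occurrences:
  QalV (AAAGTTAA, off=2): starts [35, 55] → cuts [37, 57]
  EstVI (AAAA, off=4): starts [23, 24] → cuts [27, 28]
  AzqV (CCCAG, off=5): starts [0, 7, 68, 74] → cuts [5, 12, 73, 79]
  GruX (GAGT, off=4): starts [18, 46] → cuts [22, 50]

Pooled cuts: [5, 12, 22, 27, 28, 37, 50, 57, 73, 79]

Fragments:
  5→12: 7 bp
  12→22: 10 bp
  22→27: 5 bp
  27→28: 1 bp
  28→37: 9 bp
  37→50: 13 bp
  50→57: 7 bp
  57→73: 16 bp
  73→79: 6 bp
  79→5 (wrap): 81-79+5 = 7 bp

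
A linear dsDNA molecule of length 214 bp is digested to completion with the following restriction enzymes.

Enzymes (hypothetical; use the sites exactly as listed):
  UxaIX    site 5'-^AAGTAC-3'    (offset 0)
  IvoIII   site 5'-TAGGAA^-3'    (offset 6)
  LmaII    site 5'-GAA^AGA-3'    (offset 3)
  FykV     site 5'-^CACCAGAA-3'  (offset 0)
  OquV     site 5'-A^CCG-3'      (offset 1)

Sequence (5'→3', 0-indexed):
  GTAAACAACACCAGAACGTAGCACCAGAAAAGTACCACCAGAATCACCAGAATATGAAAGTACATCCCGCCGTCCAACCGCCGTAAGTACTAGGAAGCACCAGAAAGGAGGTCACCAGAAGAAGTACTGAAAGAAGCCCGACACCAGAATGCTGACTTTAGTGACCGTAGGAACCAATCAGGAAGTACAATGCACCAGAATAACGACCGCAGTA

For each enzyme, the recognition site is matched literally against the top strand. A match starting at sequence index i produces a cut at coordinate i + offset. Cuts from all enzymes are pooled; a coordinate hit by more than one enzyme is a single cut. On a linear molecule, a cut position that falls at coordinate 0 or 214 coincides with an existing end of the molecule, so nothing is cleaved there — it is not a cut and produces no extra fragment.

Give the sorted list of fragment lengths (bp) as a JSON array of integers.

[1,6,7,8,8,8,9,9,9,9,10,10,10,12,13,13,14,15,20,23]

Per-enzyme occurrences:
  UxaIX (AAGTAC, off=0): starts [29, 57, 84, 121, 182] → cuts [29, 57, 84, 121, 182]
  IvoIII (TAGGAA, off=6): starts [90, 167] → cuts [96, 173]
  LmaII (GAAAGA, off=3): starts [128] → cuts [131]
  FykV (CACCAGAA, off=0): starts [8, 21, 35, 44, 97, 112, 141, 192] → cuts [8, 21, 35, 44, 97, 112, 141, 192]
  OquV (ACCG, off=1): starts [76, 163, 205] → cuts [77, 164, 206]

All cut coordinates (distinct, sorted): [8, 21, 29, 35, 44, 57, 77, 84, 96, 97, 112, 121, 131, 141, 164, 173, 182, 192, 206]

Fragment lengths:
  [0,8): 8 bp
  [8,21): 13 bp
  [21,29): 8 bp
  [29,35): 6 bp
  [35,44): 9 bp
  [44,57): 13 bp
  [57,77): 20 bp
  [77,84): 7 bp
  [84,96): 12 bp
  [96,97): 1 bp
  [97,112): 15 bp
  [112,121): 9 bp
  [121,131): 10 bp
  [131,141): 10 bp
  [141,164): 23 bp
  [164,173): 9 bp
  [173,182): 9 bp
  [182,192): 10 bp
  [192,206): 14 bp
  [206,214): 8 bp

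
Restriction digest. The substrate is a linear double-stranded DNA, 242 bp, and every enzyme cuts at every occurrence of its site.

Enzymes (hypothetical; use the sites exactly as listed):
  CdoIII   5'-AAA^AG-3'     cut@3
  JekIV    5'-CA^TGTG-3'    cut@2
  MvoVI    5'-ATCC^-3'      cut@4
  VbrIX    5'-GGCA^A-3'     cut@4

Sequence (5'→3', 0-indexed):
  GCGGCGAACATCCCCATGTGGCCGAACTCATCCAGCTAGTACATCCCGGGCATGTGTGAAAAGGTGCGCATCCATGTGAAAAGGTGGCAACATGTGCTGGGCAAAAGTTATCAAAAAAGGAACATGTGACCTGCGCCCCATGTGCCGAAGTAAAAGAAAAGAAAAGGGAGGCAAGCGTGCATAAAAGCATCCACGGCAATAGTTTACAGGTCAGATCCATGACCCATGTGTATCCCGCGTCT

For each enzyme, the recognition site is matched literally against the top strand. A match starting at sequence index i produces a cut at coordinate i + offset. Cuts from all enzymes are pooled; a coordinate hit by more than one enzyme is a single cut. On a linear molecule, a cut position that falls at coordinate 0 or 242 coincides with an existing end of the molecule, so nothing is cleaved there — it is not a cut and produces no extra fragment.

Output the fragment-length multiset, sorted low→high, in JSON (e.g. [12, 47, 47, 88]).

[1,2,3,3,5,5,6,6,7,7,7,7,8,8,9,9,9,11,12,12,12,13,13,14,16,17,20]

Per-enzyme occurrences:
  CdoIII AAAAG/3: at [58, 78, 102, 114, 151, 156, 161, 182] ⇒ [61, 81, 105, 117, 154, 159, 164, 185]
  JekIV CATGTG/2: at [14, 50, 72, 90, 122, 138, 224] ⇒ [16, 52, 74, 92, 124, 140, 226]
  MvoVI ATCC/4: at [9, 29, 42, 69, 188, 214, 231] ⇒ [13, 33, 46, 73, 192, 218, 235]
  VbrIX GGCAA/4: at [85, 99, 169, 194] ⇒ [89, 103, 173, 198]

Pooled cuts: [13, 16, 33, 46, 52, 61, 73, 74, 81, 89, 92, 103, 105, 117, 124, 140, 154, 159, 164, 173, 185, 192, 198, 218, 226, 235]

Fragments:
  [0,13): 13 bp
  [13,16): 3 bp
  [16,33): 17 bp
  [33,46): 13 bp
  [46,52): 6 bp
  [52,61): 9 bp
  [61,73): 12 bp
  [73,74): 1 bp
  [74,81): 7 bp
  [81,89): 8 bp
  [89,92): 3 bp
  [92,103): 11 bp
  [103,105): 2 bp
  [105,117): 12 bp
  [117,124): 7 bp
  [124,140): 16 bp
  [140,154): 14 bp
  [154,159): 5 bp
  [159,164): 5 bp
  [164,173): 9 bp
  [173,185): 12 bp
  [185,192): 7 bp
  [192,198): 6 bp
  [198,218): 20 bp
  [218,226): 8 bp
  [226,235): 9 bp
  [235,242): 7 bp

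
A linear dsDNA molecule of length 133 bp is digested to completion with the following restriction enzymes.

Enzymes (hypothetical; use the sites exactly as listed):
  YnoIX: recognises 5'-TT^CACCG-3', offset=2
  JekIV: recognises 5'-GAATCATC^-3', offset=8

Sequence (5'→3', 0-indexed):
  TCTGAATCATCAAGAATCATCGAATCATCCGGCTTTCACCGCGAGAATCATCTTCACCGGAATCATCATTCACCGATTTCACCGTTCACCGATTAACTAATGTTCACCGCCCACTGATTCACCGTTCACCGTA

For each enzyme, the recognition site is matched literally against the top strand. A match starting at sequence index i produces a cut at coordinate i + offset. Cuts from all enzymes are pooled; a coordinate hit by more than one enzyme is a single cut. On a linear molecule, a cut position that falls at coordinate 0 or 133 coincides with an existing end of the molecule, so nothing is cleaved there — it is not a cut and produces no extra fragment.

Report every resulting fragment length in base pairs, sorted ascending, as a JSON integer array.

[2,3,7,7,7,7,8,9,10,11,13,15,16,18]

Per-enzyme occurrences:
  YnoIX TTCACCG/2: at [34, 52, 68, 77, 84, 102, 117, 124] ⇒ [36, 54, 70, 79, 86, 104, 119, 126]
  JekIV GAATCATC/8: at [3, 13, 21, 44, 59] ⇒ [11, 21, 29, 52, 67]

Pooled cuts: [11, 21, 29, 36, 52, 54, 67, 70, 79, 86, 104, 119, 126]

Fragment lengths:
  [0,11): 11 bp
  [11,21): 10 bp
  [21,29): 8 bp
  [29,36): 7 bp
  [36,52): 16 bp
  [52,54): 2 bp
  [54,67): 13 bp
  [67,70): 3 bp
  [70,79): 9 bp
  [79,86): 7 bp
  [86,104): 18 bp
  [104,119): 15 bp
  [119,126): 7 bp
  [126,133): 7 bp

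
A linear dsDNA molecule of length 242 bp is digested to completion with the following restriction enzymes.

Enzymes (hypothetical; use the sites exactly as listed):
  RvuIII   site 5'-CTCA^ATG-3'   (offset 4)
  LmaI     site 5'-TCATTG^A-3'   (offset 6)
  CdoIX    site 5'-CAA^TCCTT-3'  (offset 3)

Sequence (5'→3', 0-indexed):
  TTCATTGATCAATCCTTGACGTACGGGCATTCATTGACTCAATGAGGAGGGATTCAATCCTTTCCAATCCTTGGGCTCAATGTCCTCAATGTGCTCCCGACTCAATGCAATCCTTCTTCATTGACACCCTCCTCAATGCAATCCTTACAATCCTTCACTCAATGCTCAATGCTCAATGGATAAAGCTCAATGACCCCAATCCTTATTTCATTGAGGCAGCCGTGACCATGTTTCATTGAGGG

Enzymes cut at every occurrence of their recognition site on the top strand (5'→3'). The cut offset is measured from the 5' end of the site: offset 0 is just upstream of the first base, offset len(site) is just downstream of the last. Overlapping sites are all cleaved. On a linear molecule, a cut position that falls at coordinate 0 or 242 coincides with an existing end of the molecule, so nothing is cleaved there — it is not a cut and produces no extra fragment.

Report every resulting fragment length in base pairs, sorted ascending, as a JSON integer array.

[4,5,5,6,6,7,7,7,9,9,10,10,11,12,12,13,14,14,16,16,24,25]

Per-enzyme occurrences:
  RvuIII (CTCAATG, off=4): starts [37, 75, 84, 100, 131, 157, 164, 171, 185] → cuts [41, 79, 88, 104, 135, 161, 168, 175, 189]
  LmaI (TCATTGA, off=6): starts [1, 30, 117, 207, 232] → cuts [7, 36, 123, 213, 238]
  CdoIX (CAATCCTT, off=3): starts [9, 54, 64, 107, 138, 147, 196] → cuts [12, 57, 67, 110, 141, 150, 199]

Pooled cuts: [7, 12, 36, 41, 57, 67, 79, 88, 104, 110, 123, 135, 141, 150, 161, 168, 175, 189, 199, 213, 238]

Fragment lengths:
  [0,7): 7 bp
  [7,12): 5 bp
  [12,36): 24 bp
  [36,41): 5 bp
  [41,57): 16 bp
  [57,67): 10 bp
  [67,79): 12 bp
  [79,88): 9 bp
  [88,104): 16 bp
  [104,110): 6 bp
  [110,123): 13 bp
  [123,135): 12 bp
  [135,141): 6 bp
  [141,150): 9 bp
  [150,161): 11 bp
  [161,168): 7 bp
  [168,175): 7 bp
  [175,189): 14 bp
  [189,199): 10 bp
  [199,213): 14 bp
  [213,238): 25 bp
  [238,242): 4 bp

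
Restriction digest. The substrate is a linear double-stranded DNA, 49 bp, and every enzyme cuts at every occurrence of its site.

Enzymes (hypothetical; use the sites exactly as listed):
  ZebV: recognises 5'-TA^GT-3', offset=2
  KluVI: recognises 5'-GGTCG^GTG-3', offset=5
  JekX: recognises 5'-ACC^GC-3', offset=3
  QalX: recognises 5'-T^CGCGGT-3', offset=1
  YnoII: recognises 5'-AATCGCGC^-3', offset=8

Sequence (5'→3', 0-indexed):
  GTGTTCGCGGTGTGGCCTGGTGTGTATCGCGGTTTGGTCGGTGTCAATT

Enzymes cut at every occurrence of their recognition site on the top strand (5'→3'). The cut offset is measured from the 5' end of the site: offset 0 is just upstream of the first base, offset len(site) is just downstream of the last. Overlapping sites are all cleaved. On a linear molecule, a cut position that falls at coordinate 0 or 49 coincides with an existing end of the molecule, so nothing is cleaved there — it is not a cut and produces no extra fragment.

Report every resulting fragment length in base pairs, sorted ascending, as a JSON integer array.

Scan for sites:
  ZebV (TAGT, off=2): no sites
  KluVI GGTCGGTG/5: at [35] ⇒ [40]
  JekX (ACCGC, off=3): no sites
  QalX TCGCGGT/1: at [4, 26] ⇒ [5, 27]
  YnoII (AATCGCGC, off=8): no sites

Pooled cuts: [5, 27, 40]

Fragments:
  [0,5): 5 bp
  [5,27): 22 bp
  [27,40): 13 bp
  [40,49): 9 bp

[5,9,13,22]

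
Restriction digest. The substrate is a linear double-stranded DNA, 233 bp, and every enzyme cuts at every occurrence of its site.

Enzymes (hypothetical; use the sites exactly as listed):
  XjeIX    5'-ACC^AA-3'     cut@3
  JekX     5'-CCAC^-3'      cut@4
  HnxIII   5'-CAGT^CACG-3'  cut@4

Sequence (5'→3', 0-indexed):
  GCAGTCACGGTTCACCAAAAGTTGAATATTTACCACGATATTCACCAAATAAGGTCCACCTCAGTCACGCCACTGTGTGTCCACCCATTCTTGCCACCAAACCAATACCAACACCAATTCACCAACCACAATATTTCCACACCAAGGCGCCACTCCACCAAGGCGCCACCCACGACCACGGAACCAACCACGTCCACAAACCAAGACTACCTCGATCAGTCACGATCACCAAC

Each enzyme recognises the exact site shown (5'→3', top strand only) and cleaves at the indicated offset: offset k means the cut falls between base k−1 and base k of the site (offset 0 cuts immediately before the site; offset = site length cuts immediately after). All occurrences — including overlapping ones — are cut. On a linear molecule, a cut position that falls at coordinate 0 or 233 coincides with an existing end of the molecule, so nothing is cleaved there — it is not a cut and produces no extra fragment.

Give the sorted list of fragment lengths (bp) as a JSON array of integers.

Site scan:
  XjeIX (ACCAA, off=3): starts [13, 43, 95, 100, 106, 112, 120, 140, 156, 182, 199, 227] → cuts [16, 46, 98, 103, 109, 115, 123, 143, 159, 185, 202, 230]
  JekX (CCAC, off=4): starts [32, 55, 69, 80, 93, 125, 136, 149, 154, 165, 169, 175, 187, 193] → cuts [36, 59, 73, 84, 97, 129, 140, 153, 158, 169, 173, 179, 191, 197]
  HnxIII (CAGTCACG, off=4): starts [1, 61, 216] → cuts [5, 65, 220]

All cut coordinates (distinct, sorted): [5, 16, 36, 46, 59, 65, 73, 84, 97, 98, 103, 109, 115, 123, 129, 140, 143, 153, 158, 159, 169, 173, 179, 185, 191, 197, 202, 220, 230]

Fragments:
  [0,5): 5 bp
  [5,16): 11 bp
  [16,36): 20 bp
  [36,46): 10 bp
  [46,59): 13 bp
  [59,65): 6 bp
  [65,73): 8 bp
  [73,84): 11 bp
  [84,97): 13 bp
  [97,98): 1 bp
  [98,103): 5 bp
  [103,109): 6 bp
  [109,115): 6 bp
  [115,123): 8 bp
  [123,129): 6 bp
  [129,140): 11 bp
  [140,143): 3 bp
  [143,153): 10 bp
  [153,158): 5 bp
  [158,159): 1 bp
  [159,169): 10 bp
  [169,173): 4 bp
  [173,179): 6 bp
  [179,185): 6 bp
  [185,191): 6 bp
  [191,197): 6 bp
  [197,202): 5 bp
  [202,220): 18 bp
  [220,230): 10 bp
  [230,233): 3 bp

[1,1,3,3,4,5,5,5,5,6,6,6,6,6,6,6,6,8,8,10,10,10,10,11,11,11,13,13,18,20]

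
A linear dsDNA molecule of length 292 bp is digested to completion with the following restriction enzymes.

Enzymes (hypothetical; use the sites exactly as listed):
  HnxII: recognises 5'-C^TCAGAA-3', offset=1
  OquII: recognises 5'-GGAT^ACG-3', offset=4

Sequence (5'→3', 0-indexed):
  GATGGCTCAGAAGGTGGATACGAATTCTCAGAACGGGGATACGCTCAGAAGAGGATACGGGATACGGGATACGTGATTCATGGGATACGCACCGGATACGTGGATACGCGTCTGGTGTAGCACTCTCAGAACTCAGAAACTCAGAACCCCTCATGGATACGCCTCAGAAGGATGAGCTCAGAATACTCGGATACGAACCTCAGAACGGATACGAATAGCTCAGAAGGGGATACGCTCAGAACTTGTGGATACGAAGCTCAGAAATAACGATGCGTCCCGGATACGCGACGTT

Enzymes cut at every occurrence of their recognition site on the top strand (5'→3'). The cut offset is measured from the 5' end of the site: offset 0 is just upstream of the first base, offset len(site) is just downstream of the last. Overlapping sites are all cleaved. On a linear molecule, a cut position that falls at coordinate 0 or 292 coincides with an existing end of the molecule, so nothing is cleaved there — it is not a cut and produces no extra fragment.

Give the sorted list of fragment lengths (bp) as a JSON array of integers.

Scan for sites:
  HnxII (CTCAGAA, off=1): starts [5, 26, 43, 124, 131, 139, 162, 176, 198, 218, 234, 256] → cuts [6, 27, 44, 125, 132, 140, 163, 177, 199, 219, 235, 257]
  OquII (GGATACG, off=4): starts [15, 36, 52, 59, 66, 82, 93, 101, 154, 188, 206, 227, 246, 278] → cuts [19, 40, 56, 63, 70, 86, 97, 105, 158, 192, 210, 231, 250, 282]

Pooled cuts: [6, 19, 27, 40, 44, 56, 63, 70, 86, 97, 105, 125, 132, 140, 158, 163, 177, 192, 199, 210, 219, 231, 235, 250, 257, 282]

Fragment lengths:
  [0,6): 6 bp
  [6,19): 13 bp
  [19,27): 8 bp
  [27,40): 13 bp
  [40,44): 4 bp
  [44,56): 12 bp
  [56,63): 7 bp
  [63,70): 7 bp
  [70,86): 16 bp
  [86,97): 11 bp
  [97,105): 8 bp
  [105,125): 20 bp
  [125,132): 7 bp
  [132,140): 8 bp
  [140,158): 18 bp
  [158,163): 5 bp
  [163,177): 14 bp
  [177,192): 15 bp
  [192,199): 7 bp
  [199,210): 11 bp
  [210,219): 9 bp
  [219,231): 12 bp
  [231,235): 4 bp
  [235,250): 15 bp
  [250,257): 7 bp
  [257,282): 25 bp
  [282,292): 10 bp

[4,4,5,6,7,7,7,7,7,8,8,8,9,10,11,11,12,12,13,13,14,15,15,16,18,20,25]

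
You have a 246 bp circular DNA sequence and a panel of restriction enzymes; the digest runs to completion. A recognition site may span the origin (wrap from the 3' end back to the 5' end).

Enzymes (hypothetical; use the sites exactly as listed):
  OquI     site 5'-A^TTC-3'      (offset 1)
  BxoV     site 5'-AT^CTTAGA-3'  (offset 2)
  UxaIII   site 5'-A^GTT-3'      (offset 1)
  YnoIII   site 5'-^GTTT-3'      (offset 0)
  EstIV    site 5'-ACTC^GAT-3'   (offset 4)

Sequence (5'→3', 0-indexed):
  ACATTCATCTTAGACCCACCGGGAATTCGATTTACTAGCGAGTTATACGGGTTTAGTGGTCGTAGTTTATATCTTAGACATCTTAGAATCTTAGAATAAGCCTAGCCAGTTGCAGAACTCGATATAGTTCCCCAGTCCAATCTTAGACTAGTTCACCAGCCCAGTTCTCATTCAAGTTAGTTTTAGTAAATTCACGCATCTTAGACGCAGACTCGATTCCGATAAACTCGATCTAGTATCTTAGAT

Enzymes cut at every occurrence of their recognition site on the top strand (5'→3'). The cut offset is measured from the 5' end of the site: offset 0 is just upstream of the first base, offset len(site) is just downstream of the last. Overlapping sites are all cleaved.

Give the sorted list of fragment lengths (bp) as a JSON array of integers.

Site scan:
  OquI (ATTC, off=1): starts [2, 24, 169, 189, 215] → cuts [3, 25, 170, 190, 216]
  BxoV (ATCTTAGA, off=2): starts [6, 70, 79, 87, 139, 197, 237] → cuts [8, 72, 81, 89, 141, 199, 239]
  UxaIII (AGTT, off=1): starts [40, 63, 107, 125, 149, 162, 174, 178] → cuts [41, 64, 108, 126, 150, 163, 175, 179]
  YnoIII (GTTT, off=0): starts [50, 64, 179] → cuts [50, 64, 179]
  EstIV (ACTCGAT, off=4): starts [116, 210, 225] → cuts [120, 214, 229]

All cut coordinates (distinct, sorted): [3, 8, 25, 41, 50, 64, 72, 81, 89, 108, 120, 126, 141, 150, 163, 170, 175, 179, 190, 199, 214, 216, 229, 239]

Fragments:
  3→8: 5 bp
  8→25: 17 bp
  25→41: 16 bp
  41→50: 9 bp
  50→64: 14 bp
  64→72: 8 bp
  72→81: 9 bp
  81→89: 8 bp
  89→108: 19 bp
  108→120: 12 bp
  120→126: 6 bp
  126→141: 15 bp
  141→150: 9 bp
  150→163: 13 bp
  163→170: 7 bp
  170→175: 5 bp
  175→179: 4 bp
  179→190: 11 bp
  190→199: 9 bp
  199→214: 15 bp
  214→216: 2 bp
  216→229: 13 bp
  229→239: 10 bp
  239→3 (wrap): 246-239+3 = 10 bp

[2,4,5,5,6,7,8,8,9,9,9,9,10,10,11,12,13,13,14,15,15,16,17,19]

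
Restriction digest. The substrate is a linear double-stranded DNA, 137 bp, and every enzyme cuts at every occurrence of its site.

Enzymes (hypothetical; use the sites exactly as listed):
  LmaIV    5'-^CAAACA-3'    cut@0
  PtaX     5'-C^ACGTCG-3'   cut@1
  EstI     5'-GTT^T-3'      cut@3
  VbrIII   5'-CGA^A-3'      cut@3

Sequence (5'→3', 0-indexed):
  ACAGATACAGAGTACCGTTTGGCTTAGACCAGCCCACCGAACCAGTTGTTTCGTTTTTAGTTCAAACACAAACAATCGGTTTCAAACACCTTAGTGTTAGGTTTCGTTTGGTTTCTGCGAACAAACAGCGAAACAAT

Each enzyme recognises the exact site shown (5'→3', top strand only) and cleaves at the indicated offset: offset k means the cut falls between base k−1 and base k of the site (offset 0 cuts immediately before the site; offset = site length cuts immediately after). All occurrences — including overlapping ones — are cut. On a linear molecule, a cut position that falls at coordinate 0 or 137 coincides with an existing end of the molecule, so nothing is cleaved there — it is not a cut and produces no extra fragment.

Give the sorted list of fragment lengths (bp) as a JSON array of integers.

Scan for sites:
  LmaIV CAAACA/0: at [62, 68, 82, 121] ⇒ [62, 68, 82, 121]
  PtaX (CACGTCG, off=1): no sites
  EstI GTTT/3: at [16, 47, 52, 78, 100, 105, 110] ⇒ [19, 50, 55, 81, 103, 108, 113]
  VbrIII CGAA/3: at [37, 117, 128] ⇒ [40, 120, 131]

All cut coordinates (distinct, sorted): [19, 40, 50, 55, 62, 68, 81, 82, 103, 108, 113, 120, 121, 131]

Fragments:
  [0,19): 19 bp
  [19,40): 21 bp
  [40,50): 10 bp
  [50,55): 5 bp
  [55,62): 7 bp
  [62,68): 6 bp
  [68,81): 13 bp
  [81,82): 1 bp
  [82,103): 21 bp
  [103,108): 5 bp
  [108,113): 5 bp
  [113,120): 7 bp
  [120,121): 1 bp
  [121,131): 10 bp
  [131,137): 6 bp

[1,1,5,5,5,6,6,7,7,10,10,13,19,21,21]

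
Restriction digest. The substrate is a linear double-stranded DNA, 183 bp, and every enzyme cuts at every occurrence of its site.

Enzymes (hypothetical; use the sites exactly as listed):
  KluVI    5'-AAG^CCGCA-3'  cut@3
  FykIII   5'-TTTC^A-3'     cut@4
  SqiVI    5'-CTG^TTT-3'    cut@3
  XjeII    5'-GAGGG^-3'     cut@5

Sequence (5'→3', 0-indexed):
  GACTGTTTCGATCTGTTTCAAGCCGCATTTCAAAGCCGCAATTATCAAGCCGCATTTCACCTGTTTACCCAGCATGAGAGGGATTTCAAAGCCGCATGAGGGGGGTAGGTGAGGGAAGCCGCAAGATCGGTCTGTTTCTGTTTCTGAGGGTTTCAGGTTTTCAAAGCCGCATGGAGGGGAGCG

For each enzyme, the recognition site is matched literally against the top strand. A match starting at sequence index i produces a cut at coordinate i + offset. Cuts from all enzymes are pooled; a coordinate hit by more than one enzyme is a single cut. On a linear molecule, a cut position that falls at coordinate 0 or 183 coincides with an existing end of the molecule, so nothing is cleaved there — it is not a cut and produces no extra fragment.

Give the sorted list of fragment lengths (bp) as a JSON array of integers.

Site scan:
  KluVI (AAGCCGCA, off=3): starts [19, 32, 46, 88, 115, 163] → cuts [22, 35, 49, 91, 118, 166]
  FykIII (TTTCA, off=4): starts [15, 27, 54, 83, 150, 158] → cuts [19, 31, 58, 87, 154, 162]
  SqiVI (CTGTTT, off=3): starts [2, 12, 60, 131, 137] → cuts [5, 15, 63, 134, 140]
  XjeII (GAGGG, off=5): starts [77, 97, 110, 145, 173] → cuts [82, 102, 115, 150, 178]

All cut coordinates (distinct, sorted): [5, 15, 19, 22, 31, 35, 49, 58, 63, 82, 87, 91, 102, 115, 118, 134, 140, 150, 154, 162, 166, 178]

Fragments:
  [0,5): 5 bp
  [5,15): 10 bp
  [15,19): 4 bp
  [19,22): 3 bp
  [22,31): 9 bp
  [31,35): 4 bp
  [35,49): 14 bp
  [49,58): 9 bp
  [58,63): 5 bp
  [63,82): 19 bp
  [82,87): 5 bp
  [87,91): 4 bp
  [91,102): 11 bp
  [102,115): 13 bp
  [115,118): 3 bp
  [118,134): 16 bp
  [134,140): 6 bp
  [140,150): 10 bp
  [150,154): 4 bp
  [154,162): 8 bp
  [162,166): 4 bp
  [166,178): 12 bp
  [178,183): 5 bp

[3,3,4,4,4,4,4,5,5,5,5,6,8,9,9,10,10,11,12,13,14,16,19]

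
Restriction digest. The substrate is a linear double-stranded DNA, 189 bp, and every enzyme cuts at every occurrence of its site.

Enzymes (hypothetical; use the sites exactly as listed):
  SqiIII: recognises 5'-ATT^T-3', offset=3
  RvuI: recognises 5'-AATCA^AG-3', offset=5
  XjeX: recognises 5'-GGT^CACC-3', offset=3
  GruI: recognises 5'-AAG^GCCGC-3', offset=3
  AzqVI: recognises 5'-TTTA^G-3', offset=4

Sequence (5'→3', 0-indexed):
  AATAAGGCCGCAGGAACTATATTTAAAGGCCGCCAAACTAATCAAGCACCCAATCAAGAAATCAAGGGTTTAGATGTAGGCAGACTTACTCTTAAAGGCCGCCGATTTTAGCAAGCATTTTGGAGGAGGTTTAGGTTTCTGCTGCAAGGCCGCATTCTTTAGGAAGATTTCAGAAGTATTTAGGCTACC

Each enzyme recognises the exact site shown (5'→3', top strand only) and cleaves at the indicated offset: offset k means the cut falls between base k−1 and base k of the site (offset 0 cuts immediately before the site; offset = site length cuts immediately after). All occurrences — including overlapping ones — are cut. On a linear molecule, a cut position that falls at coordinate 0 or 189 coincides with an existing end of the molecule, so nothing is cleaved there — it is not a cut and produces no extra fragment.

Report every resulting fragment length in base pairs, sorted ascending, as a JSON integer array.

Per-enzyme occurrences:
  SqiIII (ATTT, off=3): starts [20, 104, 116, 166, 177] → cuts [23, 107, 119, 169, 180]
  RvuI (AATCAAG, off=5): starts [39, 51, 59] → cuts [44, 56, 64]
  XjeX (GGTCACC, off=3): no sites
  GruI (AAGGCCGC, off=3): starts [3, 25, 94, 145] → cuts [6, 28, 97, 148]
  AzqVI (TTTAG, off=4): starts [68, 106, 129, 157, 178] → cuts [72, 110, 133, 161, 182]

Pooled cuts: [6, 23, 28, 44, 56, 64, 72, 97, 107, 110, 119, 133, 148, 161, 169, 180, 182]

Fragment lengths:
  [0,6): 6 bp
  [6,23): 17 bp
  [23,28): 5 bp
  [28,44): 16 bp
  [44,56): 12 bp
  [56,64): 8 bp
  [64,72): 8 bp
  [72,97): 25 bp
  [97,107): 10 bp
  [107,110): 3 bp
  [110,119): 9 bp
  [119,133): 14 bp
  [133,148): 15 bp
  [148,161): 13 bp
  [161,169): 8 bp
  [169,180): 11 bp
  [180,182): 2 bp
  [182,189): 7 bp

[2,3,5,6,7,8,8,8,9,10,11,12,13,14,15,16,17,25]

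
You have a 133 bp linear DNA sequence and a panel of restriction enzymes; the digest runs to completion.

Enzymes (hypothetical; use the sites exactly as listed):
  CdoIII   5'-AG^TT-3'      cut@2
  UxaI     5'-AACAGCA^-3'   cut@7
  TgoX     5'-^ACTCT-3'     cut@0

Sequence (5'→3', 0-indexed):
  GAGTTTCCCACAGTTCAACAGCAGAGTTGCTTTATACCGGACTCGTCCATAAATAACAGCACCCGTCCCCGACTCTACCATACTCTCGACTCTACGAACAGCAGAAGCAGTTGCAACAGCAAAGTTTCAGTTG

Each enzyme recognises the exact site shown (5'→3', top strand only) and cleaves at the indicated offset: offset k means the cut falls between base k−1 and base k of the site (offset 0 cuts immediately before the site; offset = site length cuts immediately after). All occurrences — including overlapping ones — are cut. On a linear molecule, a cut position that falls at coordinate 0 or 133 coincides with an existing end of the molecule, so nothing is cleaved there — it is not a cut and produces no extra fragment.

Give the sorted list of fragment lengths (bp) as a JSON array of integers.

Per-enzyme occurrences:
  CdoIII (AGTT, off=2): starts [1, 11, 24, 108, 122, 128] → cuts [3, 13, 26, 110, 124, 130]
  UxaI (AACAGCA, off=7): starts [16, 54, 96, 114] → cuts [23, 61, 103, 121]
  TgoX (ACTCT, off=0): starts [71, 81, 88] → cuts [71, 81, 88]

All cut coordinates (distinct, sorted): [3, 13, 23, 26, 61, 71, 81, 88, 103, 110, 121, 124, 130]

Fragments:
  [0,3): 3 bp
  [3,13): 10 bp
  [13,23): 10 bp
  [23,26): 3 bp
  [26,61): 35 bp
  [61,71): 10 bp
  [71,81): 10 bp
  [81,88): 7 bp
  [88,103): 15 bp
  [103,110): 7 bp
  [110,121): 11 bp
  [121,124): 3 bp
  [124,130): 6 bp
  [130,133): 3 bp

[3,3,3,3,6,7,7,10,10,10,10,11,15,35]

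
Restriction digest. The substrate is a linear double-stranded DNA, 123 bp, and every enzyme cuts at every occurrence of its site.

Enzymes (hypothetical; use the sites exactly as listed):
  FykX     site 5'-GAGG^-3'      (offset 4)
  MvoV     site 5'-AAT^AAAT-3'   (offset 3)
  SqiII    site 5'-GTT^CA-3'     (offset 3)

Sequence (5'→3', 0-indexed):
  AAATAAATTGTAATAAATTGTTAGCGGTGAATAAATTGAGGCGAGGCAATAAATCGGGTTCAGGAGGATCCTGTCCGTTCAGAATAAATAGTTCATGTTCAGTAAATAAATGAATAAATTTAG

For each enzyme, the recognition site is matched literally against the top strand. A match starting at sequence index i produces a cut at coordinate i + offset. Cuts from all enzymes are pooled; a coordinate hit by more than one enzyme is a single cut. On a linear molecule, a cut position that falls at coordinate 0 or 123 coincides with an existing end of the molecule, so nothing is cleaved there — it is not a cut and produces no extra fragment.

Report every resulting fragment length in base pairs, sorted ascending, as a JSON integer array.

Site scan:
  FykX GAGG/4: at [37, 42, 63] ⇒ [41, 46, 67]
  MvoV AATAAAT/3: at [1, 11, 29, 47, 82, 104, 112] ⇒ [4, 14, 32, 50, 85, 107, 115]
  SqiII GTTCA/3: at [57, 76, 90, 96] ⇒ [60, 79, 93, 99]

Pooled cuts: [4, 14, 32, 41, 46, 50, 60, 67, 79, 85, 93, 99, 107, 115]

Fragments:
  [0,4): 4 bp
  [4,14): 10 bp
  [14,32): 18 bp
  [32,41): 9 bp
  [41,46): 5 bp
  [46,50): 4 bp
  [50,60): 10 bp
  [60,67): 7 bp
  [67,79): 12 bp
  [79,85): 6 bp
  [85,93): 8 bp
  [93,99): 6 bp
  [99,107): 8 bp
  [107,115): 8 bp
  [115,123): 8 bp

[4,4,5,6,6,7,8,8,8,8,9,10,10,12,18]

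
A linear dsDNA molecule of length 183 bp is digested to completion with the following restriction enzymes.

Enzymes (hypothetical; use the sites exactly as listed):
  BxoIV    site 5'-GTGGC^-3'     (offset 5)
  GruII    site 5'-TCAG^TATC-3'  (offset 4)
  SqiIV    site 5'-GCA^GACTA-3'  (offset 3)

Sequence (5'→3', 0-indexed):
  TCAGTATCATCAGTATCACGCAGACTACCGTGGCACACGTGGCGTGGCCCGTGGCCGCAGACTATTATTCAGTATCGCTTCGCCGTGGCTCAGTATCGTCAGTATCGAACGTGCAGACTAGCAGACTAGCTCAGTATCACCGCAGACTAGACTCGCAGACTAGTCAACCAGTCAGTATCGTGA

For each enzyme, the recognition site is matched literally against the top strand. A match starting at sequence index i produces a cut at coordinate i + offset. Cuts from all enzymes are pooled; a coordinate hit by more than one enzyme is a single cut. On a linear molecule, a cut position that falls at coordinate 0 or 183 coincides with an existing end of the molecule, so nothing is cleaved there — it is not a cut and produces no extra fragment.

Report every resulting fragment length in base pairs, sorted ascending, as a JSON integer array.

[4,4,4,5,7,8,8,9,9,9,9,10,11,12,13,13,13,17,18]

Site scan:
  BxoIV GTGGC/5: at [29, 38, 43, 50, 84] ⇒ [34, 43, 48, 55, 89]
  GruII TCAGTATC/4: at [0, 9, 68, 89, 98, 130, 171] ⇒ [4, 13, 72, 93, 102, 134, 175]
  SqiIV GCAGACTA/3: at [19, 56, 112, 120, 141, 154] ⇒ [22, 59, 115, 123, 144, 157]

Pooled cuts: [4, 13, 22, 34, 43, 48, 55, 59, 72, 89, 93, 102, 115, 123, 134, 144, 157, 175]

Fragment lengths:
  [0,4): 4 bp
  [4,13): 9 bp
  [13,22): 9 bp
  [22,34): 12 bp
  [34,43): 9 bp
  [43,48): 5 bp
  [48,55): 7 bp
  [55,59): 4 bp
  [59,72): 13 bp
  [72,89): 17 bp
  [89,93): 4 bp
  [93,102): 9 bp
  [102,115): 13 bp
  [115,123): 8 bp
  [123,134): 11 bp
  [134,144): 10 bp
  [144,157): 13 bp
  [157,175): 18 bp
  [175,183): 8 bp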